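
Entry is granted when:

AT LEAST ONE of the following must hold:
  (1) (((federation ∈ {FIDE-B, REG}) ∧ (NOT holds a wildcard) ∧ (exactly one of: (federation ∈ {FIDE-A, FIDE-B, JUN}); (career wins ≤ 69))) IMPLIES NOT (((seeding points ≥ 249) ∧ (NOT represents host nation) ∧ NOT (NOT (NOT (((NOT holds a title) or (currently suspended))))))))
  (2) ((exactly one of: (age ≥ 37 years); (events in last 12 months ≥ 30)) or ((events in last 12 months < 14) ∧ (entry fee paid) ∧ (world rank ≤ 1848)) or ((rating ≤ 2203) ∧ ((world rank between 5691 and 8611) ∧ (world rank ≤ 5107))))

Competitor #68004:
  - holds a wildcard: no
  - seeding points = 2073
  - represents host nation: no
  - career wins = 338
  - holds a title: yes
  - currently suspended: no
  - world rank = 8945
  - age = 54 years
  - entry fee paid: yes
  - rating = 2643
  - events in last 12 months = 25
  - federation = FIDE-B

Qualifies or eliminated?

Atomic conditions:
  federation ∈ {FIDE-B, REG}: FIDE-B is in the set → true
  NOT holds a wildcard: no → true
  federation ∈ {FIDE-A, FIDE-B, JUN}: FIDE-B is in the set → true
  career wins ≤ 69: 338 ≤ 69 is false
  seeding points ≥ 249: 2073 ≥ 249 is true
  NOT represents host nation: no → true
  NOT holds a title: yes → false
  currently suspended: no → false
  age ≥ 37 years: 54 ≥ 37 is true
  events in last 12 months ≥ 30: 25 ≥ 30 is false
  events in last 12 months < 14: 25 < 14 is false
  entry fee paid: yes → true
  world rank ≤ 1848: 8945 ≤ 1848 is false
  rating ≤ 2203: 2643 ≤ 2203 is false
  world rank between 5691 and 8611: 8945 in [5691, 8611] is false
  world rank ≤ 5107: 8945 ≤ 5107 is false
Combine:
[1.1.3] exactly-one(true, false) = true
[1.1] true AND true AND true = true
[1.2.1.3.1.1.1] false OR false = false
[1.2.1.3.1.1] NOT false = true
[1.2.1.3.1] NOT true = false
[1.2.1.3] NOT false = true
[1.2.1] true AND true AND true = true
[1.2] NOT true = false
[1] true → false = false
[2.1] exactly-one(true, false) = true
[2.2] false AND true AND false = false
[2.3.2] false AND false = false
[2.3] false AND false = false
[2] true OR false OR false = true
[root] false OR true = true
Overall: true → qualifies

Qualifies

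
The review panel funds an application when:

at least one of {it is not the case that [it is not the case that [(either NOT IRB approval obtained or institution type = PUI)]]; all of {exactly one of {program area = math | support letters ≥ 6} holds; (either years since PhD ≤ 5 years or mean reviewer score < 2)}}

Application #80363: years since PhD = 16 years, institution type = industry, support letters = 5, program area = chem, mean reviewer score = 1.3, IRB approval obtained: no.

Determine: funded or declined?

Funded

Atomic conditions:
  NOT IRB approval obtained: no → true
  institution type = PUI: industry == PUI is false
  program area = math: chem == math is false
  support letters ≥ 6: 5 ≥ 6 is false
  years since PhD ≤ 5 years: 16 ≤ 5 is false
  mean reviewer score < 2: 1.3 < 2 is true
Combine:
[1.1.1] true OR false = true
[1.1] NOT true = false
[1] NOT false = true
[2.1] exactly-one(false, false) = false
[2.2] false OR true = true
[2] false AND true = false
[root] true OR false = true
Overall: true → funded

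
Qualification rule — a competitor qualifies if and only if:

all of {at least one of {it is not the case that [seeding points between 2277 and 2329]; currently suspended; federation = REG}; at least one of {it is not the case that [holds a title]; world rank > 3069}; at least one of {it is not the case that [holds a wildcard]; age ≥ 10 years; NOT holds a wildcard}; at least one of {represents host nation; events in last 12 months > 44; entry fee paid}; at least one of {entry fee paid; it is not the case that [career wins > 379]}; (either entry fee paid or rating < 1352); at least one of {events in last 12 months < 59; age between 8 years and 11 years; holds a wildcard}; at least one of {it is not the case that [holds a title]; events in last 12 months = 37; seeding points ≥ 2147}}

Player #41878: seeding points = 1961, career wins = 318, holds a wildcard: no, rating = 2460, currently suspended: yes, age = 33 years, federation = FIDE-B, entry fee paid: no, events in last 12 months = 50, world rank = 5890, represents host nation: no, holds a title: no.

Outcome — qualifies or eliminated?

Eliminated

Atomic conditions:
  seeding points between 2277 and 2329: 1961 in [2277, 2329] is false
  currently suspended: yes → true
  federation = REG: FIDE-B == REG is false
  holds a title: no → false
  world rank > 3069: 5890 > 3069 is true
  holds a wildcard: no → false
  age ≥ 10 years: 33 ≥ 10 is true
  NOT holds a wildcard: no → true
  represents host nation: no → false
  events in last 12 months > 44: 50 > 44 is true
  entry fee paid: no → false
  career wins > 379: 318 > 379 is false
  rating < 1352: 2460 < 1352 is false
  events in last 12 months < 59: 50 < 59 is true
  age between 8 years and 11 years: 33 in [8, 11] is false
  events in last 12 months = 37: 50 == 37 is false
  seeding points ≥ 2147: 1961 ≥ 2147 is false
Combine:
[1.1] NOT false = true
[1] true OR true OR false = true
[2.1] NOT false = true
[2] true OR true = true
[3.1] NOT false = true
[3] true OR true OR true = true
[4] false OR true OR false = true
[5.2] NOT false = true
[5] false OR true = true
[6] false OR false = false
[7] true OR false OR false = true
[8.1] NOT false = true
[8] true OR false OR false = true
[root] true AND true AND true AND true AND true AND false AND true AND true = false
Overall: false → eliminated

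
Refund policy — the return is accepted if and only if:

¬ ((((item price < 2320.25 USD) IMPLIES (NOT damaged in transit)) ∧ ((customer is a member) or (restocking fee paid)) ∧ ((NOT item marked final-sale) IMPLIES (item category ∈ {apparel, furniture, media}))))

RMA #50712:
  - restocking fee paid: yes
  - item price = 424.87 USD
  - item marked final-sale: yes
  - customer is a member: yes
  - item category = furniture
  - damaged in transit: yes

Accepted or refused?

Accepted

Atomic conditions:
  item price < 2320.25 USD: 424.87 < 2320.25 is true
  NOT damaged in transit: yes → false
  customer is a member: yes → true
  restocking fee paid: yes → true
  NOT item marked final-sale: yes → false
  item category ∈ {apparel, furniture, media}: furniture is in the set → true
Combine:
[1.1] true → false = false
[1.2] true OR true = true
[1.3] false → true (antecedent false ⇒ implication holds) = true
[1] false AND true AND true = false
[root] NOT false = true
Overall: true → accepted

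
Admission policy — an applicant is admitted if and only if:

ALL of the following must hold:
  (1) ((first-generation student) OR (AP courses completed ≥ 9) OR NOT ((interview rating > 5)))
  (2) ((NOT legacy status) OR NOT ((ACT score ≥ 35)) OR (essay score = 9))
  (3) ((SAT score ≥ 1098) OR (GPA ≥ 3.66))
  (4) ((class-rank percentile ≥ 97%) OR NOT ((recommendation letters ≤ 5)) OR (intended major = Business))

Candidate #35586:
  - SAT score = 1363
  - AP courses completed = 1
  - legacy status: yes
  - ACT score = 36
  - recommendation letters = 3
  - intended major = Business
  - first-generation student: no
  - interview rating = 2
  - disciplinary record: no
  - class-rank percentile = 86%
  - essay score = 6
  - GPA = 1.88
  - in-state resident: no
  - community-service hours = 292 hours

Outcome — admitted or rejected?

Atomic conditions:
  first-generation student: no → false
  AP courses completed ≥ 9: 1 ≥ 9 is false
  interview rating > 5: 2 > 5 is false
  NOT legacy status: yes → false
  ACT score ≥ 35: 36 ≥ 35 is true
  essay score = 9: 6 == 9 is false
  SAT score ≥ 1098: 1363 ≥ 1098 is true
  GPA ≥ 3.66: 1.88 ≥ 3.66 is false
  class-rank percentile ≥ 97%: 86 ≥ 97 is false
  recommendation letters ≤ 5: 3 ≤ 5 is true
  intended major = Business: Business == Business is true
Combine:
[1.3] NOT false = true
[1] false OR false OR true = true
[2.2] NOT true = false
[2] false OR false OR false = false
[3] true OR false = true
[4.2] NOT true = false
[4] false OR false OR true = true
[root] true AND false AND true AND true = false
Overall: false → rejected

Rejected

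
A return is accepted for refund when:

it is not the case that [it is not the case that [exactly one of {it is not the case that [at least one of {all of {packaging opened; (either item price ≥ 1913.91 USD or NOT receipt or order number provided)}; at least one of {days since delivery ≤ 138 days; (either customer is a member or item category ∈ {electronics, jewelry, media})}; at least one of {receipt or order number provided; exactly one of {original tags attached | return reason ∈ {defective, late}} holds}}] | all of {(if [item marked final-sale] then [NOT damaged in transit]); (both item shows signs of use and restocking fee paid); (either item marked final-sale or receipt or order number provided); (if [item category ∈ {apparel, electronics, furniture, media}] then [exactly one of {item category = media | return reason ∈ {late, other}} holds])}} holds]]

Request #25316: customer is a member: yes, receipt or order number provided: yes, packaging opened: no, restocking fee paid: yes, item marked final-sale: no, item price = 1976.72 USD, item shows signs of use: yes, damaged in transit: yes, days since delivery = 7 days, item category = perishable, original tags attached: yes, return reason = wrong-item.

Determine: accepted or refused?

Accepted

Atomic conditions:
  packaging opened: no → false
  item price ≥ 1913.91 USD: 1976.72 ≥ 1913.91 is true
  NOT receipt or order number provided: yes → false
  days since delivery ≤ 138 days: 7 ≤ 138 is true
  customer is a member: yes → true
  item category ∈ {electronics, jewelry, media}: perishable is not in the set → false
  receipt or order number provided: yes → true
  original tags attached: yes → true
  return reason ∈ {defective, late}: wrong-item is not in the set → false
  item marked final-sale: no → false
  NOT damaged in transit: yes → false
  item shows signs of use: yes → true
  restocking fee paid: yes → true
  item category ∈ {apparel, electronics, furniture, media}: perishable is not in the set → false
  item category = media: perishable == media is false
  return reason ∈ {late, other}: wrong-item is not in the set → false
Combine:
[1.1.1.1.1.2] true OR false = true
[1.1.1.1.1] false AND true = false
[1.1.1.1.2.2] true OR false = true
[1.1.1.1.2] true OR true = true
[1.1.1.1.3.2] exactly-one(true, false) = true
[1.1.1.1.3] true OR true = true
[1.1.1.1] false OR true OR true = true
[1.1.1] NOT true = false
[1.1.2.1] false → false (antecedent false ⇒ implication holds) = true
[1.1.2.2] true AND true = true
[1.1.2.3] false OR true = true
[1.1.2.4.2] exactly-one(false, false) = false
[1.1.2.4] false → false (antecedent false ⇒ implication holds) = true
[1.1.2] true AND true AND true AND true = true
[1.1] exactly-one(false, true) = true
[1] NOT true = false
[root] NOT false = true
Overall: true → accepted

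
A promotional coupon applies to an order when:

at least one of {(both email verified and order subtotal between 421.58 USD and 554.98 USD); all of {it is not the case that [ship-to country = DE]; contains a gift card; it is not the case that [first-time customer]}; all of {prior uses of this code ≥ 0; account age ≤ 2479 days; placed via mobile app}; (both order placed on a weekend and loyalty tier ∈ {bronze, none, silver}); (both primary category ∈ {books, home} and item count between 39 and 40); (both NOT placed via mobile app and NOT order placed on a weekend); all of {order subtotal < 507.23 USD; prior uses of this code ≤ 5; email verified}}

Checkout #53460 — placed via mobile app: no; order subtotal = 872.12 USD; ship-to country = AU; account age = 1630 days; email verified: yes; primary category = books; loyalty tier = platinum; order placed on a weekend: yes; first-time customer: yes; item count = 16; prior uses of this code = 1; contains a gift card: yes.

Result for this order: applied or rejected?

Rejected

Atomic conditions:
  email verified: yes → true
  order subtotal between 421.58 USD and 554.98 USD: 872.12 in [421.58, 554.98] is false
  ship-to country = DE: AU == DE is false
  contains a gift card: yes → true
  first-time customer: yes → true
  prior uses of this code ≥ 0: 1 ≥ 0 is true
  account age ≤ 2479 days: 1630 ≤ 2479 is true
  placed via mobile app: no → false
  order placed on a weekend: yes → true
  loyalty tier ∈ {bronze, none, silver}: platinum is not in the set → false
  primary category ∈ {books, home}: books is in the set → true
  item count between 39 and 40: 16 in [39, 40] is false
  NOT placed via mobile app: no → true
  NOT order placed on a weekend: yes → false
  order subtotal < 507.23 USD: 872.12 < 507.23 is false
  prior uses of this code ≤ 5: 1 ≤ 5 is true
Combine:
[1] true AND false = false
[2.1] NOT false = true
[2.3] NOT true = false
[2] true AND true AND false = false
[3] true AND true AND false = false
[4] true AND false = false
[5] true AND false = false
[6] true AND false = false
[7] false AND true AND true = false
[root] false OR false OR false OR false OR false OR false OR false = false
Overall: false → rejected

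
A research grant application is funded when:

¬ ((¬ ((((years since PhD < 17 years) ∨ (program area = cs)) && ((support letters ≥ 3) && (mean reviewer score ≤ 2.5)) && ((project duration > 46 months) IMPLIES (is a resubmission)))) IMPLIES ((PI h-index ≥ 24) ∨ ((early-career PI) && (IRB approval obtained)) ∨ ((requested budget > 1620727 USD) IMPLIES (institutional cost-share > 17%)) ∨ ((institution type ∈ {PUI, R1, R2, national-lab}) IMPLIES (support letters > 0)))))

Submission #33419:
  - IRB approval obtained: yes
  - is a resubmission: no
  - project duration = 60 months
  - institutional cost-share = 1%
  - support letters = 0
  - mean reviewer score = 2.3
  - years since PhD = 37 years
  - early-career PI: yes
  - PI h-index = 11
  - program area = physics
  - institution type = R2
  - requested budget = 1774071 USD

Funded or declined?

Declined

Atomic conditions:
  years since PhD < 17 years: 37 < 17 is false
  program area = cs: physics == cs is false
  support letters ≥ 3: 0 ≥ 3 is false
  mean reviewer score ≤ 2.5: 2.3 ≤ 2.5 is true
  project duration > 46 months: 60 > 46 is true
  is a resubmission: no → false
  PI h-index ≥ 24: 11 ≥ 24 is false
  early-career PI: yes → true
  IRB approval obtained: yes → true
  requested budget > 1620727 USD: 1774071 > 1620727 is true
  institutional cost-share > 17%: 1 > 17 is false
  institution type ∈ {PUI, R1, R2, national-lab}: R2 is in the set → true
  support letters > 0: 0 > 0 is false
Combine:
[1.1.1.1] false OR false = false
[1.1.1.2] false AND true = false
[1.1.1.3] true → false = false
[1.1.1] false AND false AND false = false
[1.1] NOT false = true
[1.2.2] true AND true = true
[1.2.3] true → false = false
[1.2.4] true → false = false
[1.2] false OR true OR false OR false = true
[1] true → true = true
[root] NOT true = false
Overall: false → declined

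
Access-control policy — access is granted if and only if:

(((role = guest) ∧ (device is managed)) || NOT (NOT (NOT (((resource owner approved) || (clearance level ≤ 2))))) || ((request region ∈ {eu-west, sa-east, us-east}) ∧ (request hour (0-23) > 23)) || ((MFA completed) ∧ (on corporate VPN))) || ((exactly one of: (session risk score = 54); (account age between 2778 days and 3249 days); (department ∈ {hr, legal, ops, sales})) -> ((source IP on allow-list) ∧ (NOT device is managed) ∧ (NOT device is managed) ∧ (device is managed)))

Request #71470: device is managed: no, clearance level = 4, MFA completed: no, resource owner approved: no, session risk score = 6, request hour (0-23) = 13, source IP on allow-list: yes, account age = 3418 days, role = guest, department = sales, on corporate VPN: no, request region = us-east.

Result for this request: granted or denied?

Granted

Atomic conditions:
  role = guest: guest == guest is true
  device is managed: no → false
  resource owner approved: no → false
  clearance level ≤ 2: 4 ≤ 2 is false
  request region ∈ {eu-west, sa-east, us-east}: us-east is in the set → true
  request hour (0-23) > 23: 13 > 23 is false
  MFA completed: no → false
  on corporate VPN: no → false
  session risk score = 54: 6 == 54 is false
  account age between 2778 days and 3249 days: 3418 in [2778, 3249] is false
  department ∈ {hr, legal, ops, sales}: sales is in the set → true
  source IP on allow-list: yes → true
  NOT device is managed: no → true
Combine:
[1.1] true AND false = false
[1.2.1.1.1] false OR false = false
[1.2.1.1] NOT false = true
[1.2.1] NOT true = false
[1.2] NOT false = true
[1.3] true AND false = false
[1.4] false AND false = false
[1] false OR true OR false OR false = true
[2.1] exactly-one(false, false, true) = true
[2.2] true AND true AND true AND false = false
[2] true → false = false
[root] true OR false = true
Overall: true → granted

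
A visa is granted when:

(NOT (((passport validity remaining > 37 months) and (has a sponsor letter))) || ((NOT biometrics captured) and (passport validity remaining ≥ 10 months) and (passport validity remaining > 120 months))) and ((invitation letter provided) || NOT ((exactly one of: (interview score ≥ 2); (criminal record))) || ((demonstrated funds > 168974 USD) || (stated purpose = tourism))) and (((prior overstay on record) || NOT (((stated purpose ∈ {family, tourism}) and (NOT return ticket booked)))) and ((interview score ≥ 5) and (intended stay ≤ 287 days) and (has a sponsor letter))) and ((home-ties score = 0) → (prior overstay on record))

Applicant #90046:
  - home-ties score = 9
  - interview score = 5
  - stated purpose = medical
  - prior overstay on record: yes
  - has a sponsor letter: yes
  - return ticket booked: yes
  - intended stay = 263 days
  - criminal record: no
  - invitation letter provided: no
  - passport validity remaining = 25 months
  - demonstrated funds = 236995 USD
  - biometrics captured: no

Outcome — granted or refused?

Atomic conditions:
  passport validity remaining > 37 months: 25 > 37 is false
  has a sponsor letter: yes → true
  NOT biometrics captured: no → true
  passport validity remaining ≥ 10 months: 25 ≥ 10 is true
  passport validity remaining > 120 months: 25 > 120 is false
  invitation letter provided: no → false
  interview score ≥ 2: 5 ≥ 2 is true
  criminal record: no → false
  demonstrated funds > 168974 USD: 236995 > 168974 is true
  stated purpose = tourism: medical == tourism is false
  prior overstay on record: yes → true
  stated purpose ∈ {family, tourism}: medical is not in the set → false
  NOT return ticket booked: yes → false
  interview score ≥ 5: 5 ≥ 5 is true
  intended stay ≤ 287 days: 263 ≤ 287 is true
  home-ties score = 0: 9 == 0 is false
Combine:
[1.1.1] false AND true = false
[1.1] NOT false = true
[1.2] true AND true AND false = false
[1] true OR false = true
[2.2.1] exactly-one(true, false) = true
[2.2] NOT true = false
[2.3] true OR false = true
[2] false OR false OR true = true
[3.1.2.1] false AND false = false
[3.1.2] NOT false = true
[3.1] true OR true = true
[3.2] true AND true AND true = true
[3] true AND true = true
[4] false → true (antecedent false ⇒ implication holds) = true
[root] true AND true AND true AND true = true
Overall: true → granted

Granted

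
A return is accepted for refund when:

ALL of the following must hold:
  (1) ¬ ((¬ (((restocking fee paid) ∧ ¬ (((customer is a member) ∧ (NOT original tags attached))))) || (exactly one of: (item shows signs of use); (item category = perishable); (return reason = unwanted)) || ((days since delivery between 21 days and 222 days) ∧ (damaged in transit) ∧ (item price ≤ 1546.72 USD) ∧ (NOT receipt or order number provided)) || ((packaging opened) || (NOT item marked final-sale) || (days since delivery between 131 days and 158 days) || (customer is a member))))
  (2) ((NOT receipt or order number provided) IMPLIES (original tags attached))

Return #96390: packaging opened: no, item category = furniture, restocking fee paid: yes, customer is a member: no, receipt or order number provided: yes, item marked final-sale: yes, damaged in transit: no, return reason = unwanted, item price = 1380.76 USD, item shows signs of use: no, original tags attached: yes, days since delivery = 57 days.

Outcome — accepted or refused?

Atomic conditions:
  restocking fee paid: yes → true
  customer is a member: no → false
  NOT original tags attached: yes → false
  item shows signs of use: no → false
  item category = perishable: furniture == perishable is false
  return reason = unwanted: unwanted == unwanted is true
  days since delivery between 21 days and 222 days: 57 in [21, 222] is true
  damaged in transit: no → false
  item price ≤ 1546.72 USD: 1380.76 ≤ 1546.72 is true
  NOT receipt or order number provided: yes → false
  packaging opened: no → false
  NOT item marked final-sale: yes → false
  days since delivery between 131 days and 158 days: 57 in [131, 158] is false
  original tags attached: yes → true
Combine:
[1.1.1.1.2.1] false AND false = false
[1.1.1.1.2] NOT false = true
[1.1.1.1] true AND true = true
[1.1.1] NOT true = false
[1.1.2] exactly-one(false, false, true) = true
[1.1.3] true AND false AND true AND false = false
[1.1.4] false OR false OR false OR false = false
[1.1] false OR true OR false OR false = true
[1] NOT true = false
[2] false → true (antecedent false ⇒ implication holds) = true
[root] false AND true = false
Overall: false → refused

Refused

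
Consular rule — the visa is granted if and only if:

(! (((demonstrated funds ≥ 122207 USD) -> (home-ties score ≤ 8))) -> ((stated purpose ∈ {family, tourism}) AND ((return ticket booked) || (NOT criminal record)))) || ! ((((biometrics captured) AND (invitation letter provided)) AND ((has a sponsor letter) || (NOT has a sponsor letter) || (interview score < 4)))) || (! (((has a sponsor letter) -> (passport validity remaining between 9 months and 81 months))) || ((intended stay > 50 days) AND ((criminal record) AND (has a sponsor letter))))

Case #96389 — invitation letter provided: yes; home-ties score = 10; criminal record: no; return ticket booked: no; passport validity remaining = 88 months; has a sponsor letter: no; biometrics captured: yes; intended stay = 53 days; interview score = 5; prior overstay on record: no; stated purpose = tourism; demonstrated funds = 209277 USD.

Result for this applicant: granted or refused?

Granted

Atomic conditions:
  demonstrated funds ≥ 122207 USD: 209277 ≥ 122207 is true
  home-ties score ≤ 8: 10 ≤ 8 is false
  stated purpose ∈ {family, tourism}: tourism is in the set → true
  return ticket booked: no → false
  NOT criminal record: no → true
  biometrics captured: yes → true
  invitation letter provided: yes → true
  has a sponsor letter: no → false
  NOT has a sponsor letter: no → true
  interview score < 4: 5 < 4 is false
  passport validity remaining between 9 months and 81 months: 88 in [9, 81] is false
  intended stay > 50 days: 53 > 50 is true
  criminal record: no → false
Combine:
[1.1.1] true → false = false
[1.1] NOT false = true
[1.2.2] false OR true = true
[1.2] true AND true = true
[1] true → true = true
[2.1.1] true AND true = true
[2.1.2] false OR true OR false = true
[2.1] true AND true = true
[2] NOT true = false
[3.1.1] false → false (antecedent false ⇒ implication holds) = true
[3.1] NOT true = false
[3.2.2] false AND false = false
[3.2] true AND false = false
[3] false OR false = false
[root] true OR false OR false = true
Overall: true → granted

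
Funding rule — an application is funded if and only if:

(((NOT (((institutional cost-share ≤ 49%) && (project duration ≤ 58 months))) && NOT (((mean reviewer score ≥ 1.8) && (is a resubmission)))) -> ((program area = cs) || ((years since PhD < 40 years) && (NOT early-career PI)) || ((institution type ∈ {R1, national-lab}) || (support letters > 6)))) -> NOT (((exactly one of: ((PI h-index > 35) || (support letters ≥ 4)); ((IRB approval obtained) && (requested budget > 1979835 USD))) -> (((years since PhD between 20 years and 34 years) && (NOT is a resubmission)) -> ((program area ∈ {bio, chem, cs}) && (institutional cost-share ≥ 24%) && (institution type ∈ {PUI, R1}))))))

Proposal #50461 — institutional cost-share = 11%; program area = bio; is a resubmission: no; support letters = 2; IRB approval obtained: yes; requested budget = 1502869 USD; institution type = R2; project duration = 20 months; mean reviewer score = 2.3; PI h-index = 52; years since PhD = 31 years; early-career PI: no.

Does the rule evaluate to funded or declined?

Funded

Atomic conditions:
  institutional cost-share ≤ 49%: 11 ≤ 49 is true
  project duration ≤ 58 months: 20 ≤ 58 is true
  mean reviewer score ≥ 1.8: 2.3 ≥ 1.8 is true
  is a resubmission: no → false
  program area = cs: bio == cs is false
  years since PhD < 40 years: 31 < 40 is true
  NOT early-career PI: no → true
  institution type ∈ {R1, national-lab}: R2 is not in the set → false
  support letters > 6: 2 > 6 is false
  PI h-index > 35: 52 > 35 is true
  support letters ≥ 4: 2 ≥ 4 is false
  IRB approval obtained: yes → true
  requested budget > 1979835 USD: 1502869 > 1979835 is false
  years since PhD between 20 years and 34 years: 31 in [20, 34] is true
  NOT is a resubmission: no → true
  program area ∈ {bio, chem, cs}: bio is in the set → true
  institutional cost-share ≥ 24%: 11 ≥ 24 is false
  institution type ∈ {PUI, R1}: R2 is not in the set → false
Combine:
[1.1.1.1] true AND true = true
[1.1.1] NOT true = false
[1.1.2.1] true AND false = false
[1.1.2] NOT false = true
[1.1] false AND true = false
[1.2.2] true AND true = true
[1.2.3] false OR false = false
[1.2] false OR true OR false = true
[1] false → true (antecedent false ⇒ implication holds) = true
[2.1.1.1] true OR false = true
[2.1.1.2] true AND false = false
[2.1.1] exactly-one(true, false) = true
[2.1.2.1] true AND true = true
[2.1.2.2] true AND false AND false = false
[2.1.2] true → false = false
[2.1] true → false = false
[2] NOT false = true
[root] true → true = true
Overall: true → funded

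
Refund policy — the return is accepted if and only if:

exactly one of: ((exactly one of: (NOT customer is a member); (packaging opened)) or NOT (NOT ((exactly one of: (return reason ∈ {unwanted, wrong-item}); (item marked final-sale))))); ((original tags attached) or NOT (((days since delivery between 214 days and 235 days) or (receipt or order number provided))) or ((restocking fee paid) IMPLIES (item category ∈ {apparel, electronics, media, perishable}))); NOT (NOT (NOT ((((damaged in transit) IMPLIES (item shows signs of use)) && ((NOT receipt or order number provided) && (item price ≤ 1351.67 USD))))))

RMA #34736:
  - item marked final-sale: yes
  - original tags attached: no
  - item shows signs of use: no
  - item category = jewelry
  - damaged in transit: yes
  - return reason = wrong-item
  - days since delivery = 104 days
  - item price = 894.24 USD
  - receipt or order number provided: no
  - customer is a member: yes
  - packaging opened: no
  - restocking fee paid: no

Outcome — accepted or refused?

Refused

Atomic conditions:
  NOT customer is a member: yes → false
  packaging opened: no → false
  return reason ∈ {unwanted, wrong-item}: wrong-item is in the set → true
  item marked final-sale: yes → true
  original tags attached: no → false
  days since delivery between 214 days and 235 days: 104 in [214, 235] is false
  receipt or order number provided: no → false
  restocking fee paid: no → false
  item category ∈ {apparel, electronics, media, perishable}: jewelry is not in the set → false
  damaged in transit: yes → true
  item shows signs of use: no → false
  NOT receipt or order number provided: no → true
  item price ≤ 1351.67 USD: 894.24 ≤ 1351.67 is true
Combine:
[1.1] exactly-one(false, false) = false
[1.2.1.1] exactly-one(true, true) = false
[1.2.1] NOT false = true
[1.2] NOT true = false
[1] false OR false = false
[2.2.1] false OR false = false
[2.2] NOT false = true
[2.3] false → false (antecedent false ⇒ implication holds) = true
[2] false OR true OR true = true
[3.1.1.1.1] true → false = false
[3.1.1.1.2] true AND true = true
[3.1.1.1] false AND true = false
[3.1.1] NOT false = true
[3.1] NOT true = false
[3] NOT false = true
[root] exactly-one(false, true, true) = false
Overall: false → refused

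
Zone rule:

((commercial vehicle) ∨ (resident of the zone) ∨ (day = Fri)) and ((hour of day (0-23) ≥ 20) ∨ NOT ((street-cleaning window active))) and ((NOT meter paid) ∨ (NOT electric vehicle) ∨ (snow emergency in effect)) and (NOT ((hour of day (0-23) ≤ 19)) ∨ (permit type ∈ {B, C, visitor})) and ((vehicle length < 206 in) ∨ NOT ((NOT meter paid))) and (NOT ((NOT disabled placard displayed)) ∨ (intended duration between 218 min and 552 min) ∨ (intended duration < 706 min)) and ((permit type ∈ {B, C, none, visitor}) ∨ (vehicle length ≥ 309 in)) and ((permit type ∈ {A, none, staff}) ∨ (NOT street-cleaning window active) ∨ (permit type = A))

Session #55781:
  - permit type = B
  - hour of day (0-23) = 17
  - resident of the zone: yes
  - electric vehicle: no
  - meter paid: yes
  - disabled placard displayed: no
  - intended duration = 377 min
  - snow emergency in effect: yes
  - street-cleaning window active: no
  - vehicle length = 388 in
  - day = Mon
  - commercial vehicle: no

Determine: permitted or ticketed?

Permitted

Atomic conditions:
  commercial vehicle: no → false
  resident of the zone: yes → true
  day = Fri: Mon == Fri is false
  hour of day (0-23) ≥ 20: 17 ≥ 20 is false
  street-cleaning window active: no → false
  NOT meter paid: yes → false
  NOT electric vehicle: no → true
  snow emergency in effect: yes → true
  hour of day (0-23) ≤ 19: 17 ≤ 19 is true
  permit type ∈ {B, C, visitor}: B is in the set → true
  vehicle length < 206 in: 388 < 206 is false
  NOT disabled placard displayed: no → true
  intended duration between 218 min and 552 min: 377 in [218, 552] is true
  intended duration < 706 min: 377 < 706 is true
  permit type ∈ {B, C, none, visitor}: B is in the set → true
  vehicle length ≥ 309 in: 388 ≥ 309 is true
  permit type ∈ {A, none, staff}: B is not in the set → false
  NOT street-cleaning window active: no → true
  permit type = A: B == A is false
Combine:
[1] false OR true OR false = true
[2.2] NOT false = true
[2] false OR true = true
[3] false OR true OR true = true
[4.1] NOT true = false
[4] false OR true = true
[5.2] NOT false = true
[5] false OR true = true
[6.1] NOT true = false
[6] false OR true OR true = true
[7] true OR true = true
[8] false OR true OR false = true
[root] true AND true AND true AND true AND true AND true AND true AND true = true
Overall: true → permitted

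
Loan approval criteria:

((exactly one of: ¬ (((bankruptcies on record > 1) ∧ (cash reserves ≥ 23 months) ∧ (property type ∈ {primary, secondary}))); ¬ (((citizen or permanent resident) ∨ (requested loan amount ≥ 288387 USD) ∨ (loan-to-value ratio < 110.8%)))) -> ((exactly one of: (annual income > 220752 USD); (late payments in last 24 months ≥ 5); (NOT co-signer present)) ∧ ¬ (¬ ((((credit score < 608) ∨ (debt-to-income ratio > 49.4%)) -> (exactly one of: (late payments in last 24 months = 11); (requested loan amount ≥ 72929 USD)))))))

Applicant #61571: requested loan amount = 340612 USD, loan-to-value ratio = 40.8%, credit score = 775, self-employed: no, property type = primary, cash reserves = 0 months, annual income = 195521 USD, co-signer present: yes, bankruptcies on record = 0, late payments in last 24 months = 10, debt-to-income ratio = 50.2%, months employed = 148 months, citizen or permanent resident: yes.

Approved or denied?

Approved

Atomic conditions:
  bankruptcies on record > 1: 0 > 1 is false
  cash reserves ≥ 23 months: 0 ≥ 23 is false
  property type ∈ {primary, secondary}: primary is in the set → true
  citizen or permanent resident: yes → true
  requested loan amount ≥ 288387 USD: 340612 ≥ 288387 is true
  loan-to-value ratio < 110.8%: 40.8 < 110.8 is true
  annual income > 220752 USD: 195521 > 220752 is false
  late payments in last 24 months ≥ 5: 10 ≥ 5 is true
  NOT co-signer present: yes → false
  credit score < 608: 775 < 608 is false
  debt-to-income ratio > 49.4%: 50.2 > 49.4 is true
  late payments in last 24 months = 11: 10 == 11 is false
  requested loan amount ≥ 72929 USD: 340612 ≥ 72929 is true
Combine:
[1.1.1] false AND false AND true = false
[1.1] NOT false = true
[1.2.1] true OR true OR true = true
[1.2] NOT true = false
[1] exactly-one(true, false) = true
[2.1] exactly-one(false, true, false) = true
[2.2.1.1.1] false OR true = true
[2.2.1.1.2] exactly-one(false, true) = true
[2.2.1.1] true → true = true
[2.2.1] NOT true = false
[2.2] NOT false = true
[2] true AND true = true
[root] true → true = true
Overall: true → approved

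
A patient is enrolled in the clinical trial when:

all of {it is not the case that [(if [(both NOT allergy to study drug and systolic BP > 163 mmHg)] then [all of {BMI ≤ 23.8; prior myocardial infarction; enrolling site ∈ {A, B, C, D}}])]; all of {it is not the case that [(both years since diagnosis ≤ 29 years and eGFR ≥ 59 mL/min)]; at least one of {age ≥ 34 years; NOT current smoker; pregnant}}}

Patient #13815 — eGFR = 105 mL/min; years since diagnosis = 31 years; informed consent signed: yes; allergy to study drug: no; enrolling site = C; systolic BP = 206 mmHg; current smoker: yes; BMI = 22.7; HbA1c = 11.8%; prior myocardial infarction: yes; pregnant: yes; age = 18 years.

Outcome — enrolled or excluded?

Excluded

Atomic conditions:
  NOT allergy to study drug: no → true
  systolic BP > 163 mmHg: 206 > 163 is true
  BMI ≤ 23.8: 22.7 ≤ 23.8 is true
  prior myocardial infarction: yes → true
  enrolling site ∈ {A, B, C, D}: C is in the set → true
  years since diagnosis ≤ 29 years: 31 ≤ 29 is false
  eGFR ≥ 59 mL/min: 105 ≥ 59 is true
  age ≥ 34 years: 18 ≥ 34 is false
  NOT current smoker: yes → false
  pregnant: yes → true
Combine:
[1.1.1] true AND true = true
[1.1.2] true AND true AND true = true
[1.1] true → true = true
[1] NOT true = false
[2.1.1] false AND true = false
[2.1] NOT false = true
[2.2] false OR false OR true = true
[2] true AND true = true
[root] false AND true = false
Overall: false → excluded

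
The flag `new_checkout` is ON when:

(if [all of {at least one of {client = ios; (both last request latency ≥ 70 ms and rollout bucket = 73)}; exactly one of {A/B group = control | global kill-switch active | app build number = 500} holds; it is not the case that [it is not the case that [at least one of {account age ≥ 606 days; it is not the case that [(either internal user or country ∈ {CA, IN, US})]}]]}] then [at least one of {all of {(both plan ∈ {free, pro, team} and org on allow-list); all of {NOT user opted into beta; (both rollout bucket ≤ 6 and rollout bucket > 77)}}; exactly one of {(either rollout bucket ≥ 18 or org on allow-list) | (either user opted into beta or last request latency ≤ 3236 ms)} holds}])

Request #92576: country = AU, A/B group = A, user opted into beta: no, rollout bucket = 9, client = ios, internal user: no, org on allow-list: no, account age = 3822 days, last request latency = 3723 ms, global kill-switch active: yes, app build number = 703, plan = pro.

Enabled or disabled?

Disabled

Atomic conditions:
  client = ios: ios == ios is true
  last request latency ≥ 70 ms: 3723 ≥ 70 is true
  rollout bucket = 73: 9 == 73 is false
  A/B group = control: A == control is false
  global kill-switch active: yes → true
  app build number = 500: 703 == 500 is false
  account age ≥ 606 days: 3822 ≥ 606 is true
  internal user: no → false
  country ∈ {CA, IN, US}: AU is not in the set → false
  plan ∈ {free, pro, team}: pro is in the set → true
  org on allow-list: no → false
  NOT user opted into beta: no → true
  rollout bucket ≤ 6: 9 ≤ 6 is false
  rollout bucket > 77: 9 > 77 is false
  rollout bucket ≥ 18: 9 ≥ 18 is false
  user opted into beta: no → false
  last request latency ≤ 3236 ms: 3723 ≤ 3236 is false
Combine:
[1.1.2] true AND false = false
[1.1] true OR false = true
[1.2] exactly-one(false, true, false) = true
[1.3.1.1.2.1] false OR false = false
[1.3.1.1.2] NOT false = true
[1.3.1.1] true OR true = true
[1.3.1] NOT true = false
[1.3] NOT false = true
[1] true AND true AND true = true
[2.1.1] true AND false = false
[2.1.2.2] false AND false = false
[2.1.2] true AND false = false
[2.1] false AND false = false
[2.2.1] false OR false = false
[2.2.2] false OR false = false
[2.2] exactly-one(false, false) = false
[2] false OR false = false
[root] true → false = false
Overall: false → disabled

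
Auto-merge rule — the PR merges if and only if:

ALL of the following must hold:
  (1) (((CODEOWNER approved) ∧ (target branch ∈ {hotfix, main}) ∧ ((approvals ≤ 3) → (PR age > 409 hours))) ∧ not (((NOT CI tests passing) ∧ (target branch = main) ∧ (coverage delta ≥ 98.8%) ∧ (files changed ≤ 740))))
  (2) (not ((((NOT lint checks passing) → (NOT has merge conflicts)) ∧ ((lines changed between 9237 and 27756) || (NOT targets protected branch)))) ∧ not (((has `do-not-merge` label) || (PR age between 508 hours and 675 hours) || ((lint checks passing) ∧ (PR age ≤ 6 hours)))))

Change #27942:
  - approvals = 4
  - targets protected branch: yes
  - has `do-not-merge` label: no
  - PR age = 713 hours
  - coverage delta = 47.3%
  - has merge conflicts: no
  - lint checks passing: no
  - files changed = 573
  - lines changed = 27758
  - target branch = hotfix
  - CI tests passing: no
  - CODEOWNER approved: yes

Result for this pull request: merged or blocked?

Merged

Atomic conditions:
  CODEOWNER approved: yes → true
  target branch ∈ {hotfix, main}: hotfix is in the set → true
  approvals ≤ 3: 4 ≤ 3 is false
  PR age > 409 hours: 713 > 409 is true
  NOT CI tests passing: no → true
  target branch = main: hotfix == main is false
  coverage delta ≥ 98.8%: 47.3 ≥ 98.8 is false
  files changed ≤ 740: 573 ≤ 740 is true
  NOT lint checks passing: no → true
  NOT has merge conflicts: no → true
  lines changed between 9237 and 27756: 27758 in [9237, 27756] is false
  NOT targets protected branch: yes → false
  has `do-not-merge` label: no → false
  PR age between 508 hours and 675 hours: 713 in [508, 675] is false
  lint checks passing: no → false
  PR age ≤ 6 hours: 713 ≤ 6 is false
Combine:
[1.1.3] false → true (antecedent false ⇒ implication holds) = true
[1.1] true AND true AND true = true
[1.2.1] true AND false AND false AND true = false
[1.2] NOT false = true
[1] true AND true = true
[2.1.1.1] true → true = true
[2.1.1.2] false OR false = false
[2.1.1] true AND false = false
[2.1] NOT false = true
[2.2.1.3] false AND false = false
[2.2.1] false OR false OR false = false
[2.2] NOT false = true
[2] true AND true = true
[root] true AND true = true
Overall: true → merged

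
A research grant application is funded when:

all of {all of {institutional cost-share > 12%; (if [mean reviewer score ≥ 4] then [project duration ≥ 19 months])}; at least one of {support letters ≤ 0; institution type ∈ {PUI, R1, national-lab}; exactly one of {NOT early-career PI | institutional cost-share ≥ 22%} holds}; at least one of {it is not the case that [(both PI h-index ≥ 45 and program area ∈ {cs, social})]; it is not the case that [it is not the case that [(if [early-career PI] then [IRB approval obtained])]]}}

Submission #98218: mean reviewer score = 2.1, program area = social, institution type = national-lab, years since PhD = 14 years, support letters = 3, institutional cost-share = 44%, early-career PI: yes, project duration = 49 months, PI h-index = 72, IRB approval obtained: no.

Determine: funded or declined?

Atomic conditions:
  institutional cost-share > 12%: 44 > 12 is true
  mean reviewer score ≥ 4: 2.1 ≥ 4 is false
  project duration ≥ 19 months: 49 ≥ 19 is true
  support letters ≤ 0: 3 ≤ 0 is false
  institution type ∈ {PUI, R1, national-lab}: national-lab is in the set → true
  NOT early-career PI: yes → false
  institutional cost-share ≥ 22%: 44 ≥ 22 is true
  PI h-index ≥ 45: 72 ≥ 45 is true
  program area ∈ {cs, social}: social is in the set → true
  early-career PI: yes → true
  IRB approval obtained: no → false
Combine:
[1.2] false → true (antecedent false ⇒ implication holds) = true
[1] true AND true = true
[2.3] exactly-one(false, true) = true
[2] false OR true OR true = true
[3.1.1] true AND true = true
[3.1] NOT true = false
[3.2.1.1] true → false = false
[3.2.1] NOT false = true
[3.2] NOT true = false
[3] false OR false = false
[root] true AND true AND false = false
Overall: false → declined

Declined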